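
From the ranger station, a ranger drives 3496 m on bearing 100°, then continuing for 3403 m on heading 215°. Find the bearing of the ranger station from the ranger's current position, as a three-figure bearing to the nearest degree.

Leg 1 (100°, 3496 m): east 3496 sin 100° = 3442.89, north 3496 cos 100° = -607.07
Leg 2 (215°, 3403 m): east 3403 sin 215° = -1951.88, north 3403 cos 215° = -2787.57
Net displacement: 1491.01 east, -3394.65 north. Direction back to start is (-1491.01, 3394.65): bearing = atan2(-1491.01, 3394.65) mod 360° = 336.29° ≈ 336°.

336°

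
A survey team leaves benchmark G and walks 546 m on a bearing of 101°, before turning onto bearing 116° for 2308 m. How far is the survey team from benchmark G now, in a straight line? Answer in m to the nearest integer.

Leg 1 (101°, 546 m): east 546 sin 101° = 535.97, north 546 cos 101° = -104.18
Leg 2 (116°, 2308 m): east 2308 sin 116° = 2074.42, north 2308 cos 116° = -1011.76
Net: 2610.39 east, -1115.94 north. Distance = √((2610.39)² + (-1115.94)²) = 2838.915 m.

2839 m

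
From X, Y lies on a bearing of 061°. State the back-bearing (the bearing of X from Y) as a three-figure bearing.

241°

Back-bearing = 061° + 180° = 241°.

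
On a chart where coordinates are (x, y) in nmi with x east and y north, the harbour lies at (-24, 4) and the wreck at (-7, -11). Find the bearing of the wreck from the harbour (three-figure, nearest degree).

Δeast = -7 − -24 = 17.00; Δnorth = -11 − 4 = -15.00.
Bearing = atan2(Δeast, Δnorth) mod 360° = 131.42° ≈ 131°.

131°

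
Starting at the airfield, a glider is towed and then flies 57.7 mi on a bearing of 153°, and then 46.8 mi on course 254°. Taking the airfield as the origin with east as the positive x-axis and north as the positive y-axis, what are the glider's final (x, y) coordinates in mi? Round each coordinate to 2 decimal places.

Leg 1 (153°, 57.7 mi): east 57.7 sin 153° = 26.20, north 57.7 cos 153° = -51.41
Leg 2 (254°, 46.8 mi): east 46.8 sin 254° = -44.99, north 46.8 cos 254° = -12.90
Summing: -18.79 mi east, -64.31 mi north → (-18.79, -64.31).

(-18.79, -64.31)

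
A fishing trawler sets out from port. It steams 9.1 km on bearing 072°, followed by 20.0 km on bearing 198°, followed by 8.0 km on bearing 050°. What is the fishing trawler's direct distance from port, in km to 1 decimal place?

Leg 1 (072°, 9.1 km): east 9.1 sin 72° = 8.65, north 9.1 cos 72° = 2.81
Leg 2 (198°, 20.0 km): east 20.0 sin 198° = -6.18, north 20.0 cos 198° = -19.02
Leg 3 (050°, 8.0 km): east 8.0 sin 50° = 6.13, north 8.0 cos 50° = 5.14
Net: 8.60 east, -11.07 north. Distance = √((8.60)² + (-11.07)²) = 14.017 km.

14.0 km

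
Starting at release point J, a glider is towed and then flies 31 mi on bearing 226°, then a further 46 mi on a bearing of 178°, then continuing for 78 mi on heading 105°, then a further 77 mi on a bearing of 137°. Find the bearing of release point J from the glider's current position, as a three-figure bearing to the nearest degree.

323°

Leg 1 (226°, 31 mi): east 31 sin 226° = -22.30, north 31 cos 226° = -21.53
Leg 2 (178°, 46 mi): east 46 sin 178° = 1.61, north 46 cos 178° = -45.97
Leg 3 (105°, 78 mi): east 78 sin 105° = 75.34, north 78 cos 105° = -20.19
Leg 4 (137°, 77 mi): east 77 sin 137° = 52.51, north 77 cos 137° = -56.31
Net displacement: 107.16 east, -144.01 north. Direction back to start is (-107.16, 144.01): bearing = atan2(-107.16, 144.01) mod 360° = 323.35° ≈ 323°.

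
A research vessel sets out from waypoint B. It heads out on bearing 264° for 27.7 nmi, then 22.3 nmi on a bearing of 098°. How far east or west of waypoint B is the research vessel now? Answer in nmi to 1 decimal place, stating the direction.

Leg 1 (264°, 27.7 nmi): east 27.7 sin 264° = -27.55, north 27.7 cos 264° = -2.90
Leg 2 (098°, 22.3 nmi): east 22.3 sin 98° = 22.08, north 22.3 cos 98° = -3.10
Net east component: -5.47 nmi.

5.5 nmi west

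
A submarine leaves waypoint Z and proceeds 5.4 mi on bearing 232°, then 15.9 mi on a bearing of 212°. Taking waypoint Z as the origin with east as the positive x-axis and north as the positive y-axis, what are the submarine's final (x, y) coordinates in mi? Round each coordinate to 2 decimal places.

Leg 1 (232°, 5.4 mi): east 5.4 sin 232° = -4.26, north 5.4 cos 232° = -3.32
Leg 2 (212°, 15.9 mi): east 15.9 sin 212° = -8.43, north 15.9 cos 212° = -13.48
Summing: -12.68 mi east, -16.81 mi north → (-12.68, -16.81).

(-12.68, -16.81)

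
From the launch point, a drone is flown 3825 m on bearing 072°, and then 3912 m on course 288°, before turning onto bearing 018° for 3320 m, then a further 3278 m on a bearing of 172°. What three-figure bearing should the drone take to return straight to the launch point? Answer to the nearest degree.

Leg 1 (072°, 3825 m): east 3825 sin 72° = 3637.79, north 3825 cos 72° = 1181.99
Leg 2 (288°, 3912 m): east 3912 sin 288° = -3720.53, north 3912 cos 288° = 1208.87
Leg 3 (018°, 3320 m): east 3320 sin 18° = 1025.94, north 3320 cos 18° = 3157.51
Leg 4 (172°, 3278 m): east 3278 sin 172° = 456.21, north 3278 cos 172° = -3246.10
Net displacement: 1399.40 east, 2302.27 north. Direction back to start is (-1399.40, -2302.27): bearing = atan2(-1399.40, -2302.27) mod 360° = 211.29° ≈ 211°.

211°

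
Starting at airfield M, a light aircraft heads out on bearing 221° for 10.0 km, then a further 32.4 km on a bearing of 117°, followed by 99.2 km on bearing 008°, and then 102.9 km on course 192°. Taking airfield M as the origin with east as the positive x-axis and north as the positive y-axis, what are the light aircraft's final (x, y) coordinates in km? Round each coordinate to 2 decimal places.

Leg 1 (221°, 10.0 km): east 10.0 sin 221° = -6.56, north 10.0 cos 221° = -7.55
Leg 2 (117°, 32.4 km): east 32.4 sin 117° = 28.87, north 32.4 cos 117° = -14.71
Leg 3 (008°, 99.2 km): east 99.2 sin 8° = 13.81, north 99.2 cos 8° = 98.23
Leg 4 (192°, 102.9 km): east 102.9 sin 192° = -21.39, north 102.9 cos 192° = -100.65
Summing: 14.72 km east, -24.67 km north → (14.72, -24.67).

(14.72, -24.67)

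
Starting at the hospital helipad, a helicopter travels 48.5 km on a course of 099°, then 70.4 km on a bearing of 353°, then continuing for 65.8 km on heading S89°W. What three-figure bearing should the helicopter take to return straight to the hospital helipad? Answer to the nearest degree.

Leg 1 (099°, 48.5 km): east 48.5 sin 99° = 47.90, north 48.5 cos 99° = -7.59
Leg 2 (353°, 70.4 km): east 70.4 sin 353° = -8.58, north 70.4 cos 353° = 69.88
Leg 3 (S89°W, 65.8 km): east 65.8 sin 269° = -65.79, north 65.8 cos 269° = -1.15
Net displacement: -26.47 east, 61.14 north. Direction back to start is (26.47, -61.14): bearing = atan2(26.47, -61.14) mod 360° = 156.59° ≈ 157°.

157°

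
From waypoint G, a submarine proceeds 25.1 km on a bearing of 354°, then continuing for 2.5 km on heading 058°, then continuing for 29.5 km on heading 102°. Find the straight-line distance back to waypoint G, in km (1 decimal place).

Leg 1 (354°, 25.1 km): east 25.1 sin 354° = -2.62, north 25.1 cos 354° = 24.96
Leg 2 (058°, 2.5 km): east 2.5 sin 58° = 2.12, north 2.5 cos 58° = 1.32
Leg 3 (102°, 29.5 km): east 29.5 sin 102° = 28.86, north 29.5 cos 102° = -6.13
Net: 28.35 east, 20.15 north. Distance = √((28.35)² + (20.15)²) = 34.785 km.

34.8 km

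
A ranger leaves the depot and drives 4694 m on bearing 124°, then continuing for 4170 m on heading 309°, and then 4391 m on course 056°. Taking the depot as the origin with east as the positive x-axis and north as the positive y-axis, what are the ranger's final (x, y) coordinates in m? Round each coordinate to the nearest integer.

(4291, 2455)

Leg 1 (124°, 4694 m): east 4694 sin 124° = 3891.50, north 4694 cos 124° = -2624.85
Leg 2 (309°, 4170 m): east 4170 sin 309° = -3240.70, north 4170 cos 309° = 2624.27
Leg 3 (056°, 4391 m): east 4391 sin 56° = 3640.30, north 4391 cos 56° = 2455.42
Summing: 4291.11 m east, 2454.83 m north → (4291, 2455).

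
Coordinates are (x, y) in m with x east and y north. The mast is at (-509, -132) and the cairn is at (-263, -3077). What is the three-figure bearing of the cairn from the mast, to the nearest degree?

Δeast = -263 − -509 = 246.00; Δnorth = -3077 − -132 = -2945.00.
Bearing = atan2(Δeast, Δnorth) mod 360° = 175.23° ≈ 175°.

175°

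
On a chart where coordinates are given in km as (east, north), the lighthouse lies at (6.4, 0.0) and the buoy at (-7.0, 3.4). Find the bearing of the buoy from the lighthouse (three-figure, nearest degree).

284°

Δeast = -7.0 − 6.4 = -13.40; Δnorth = 3.4 − 0.0 = 3.40.
Bearing = atan2(Δeast, Δnorth) mod 360° = 284.24° ≈ 284°.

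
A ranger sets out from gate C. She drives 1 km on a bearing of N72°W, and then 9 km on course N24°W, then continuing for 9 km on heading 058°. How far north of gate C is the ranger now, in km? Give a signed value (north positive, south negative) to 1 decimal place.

13.3 km

Leg 1 (N72°W, 1 km): east 1 sin 288° = -0.95, north 1 cos 288° = 0.31
Leg 2 (N24°W, 9 km): east 9 sin 336° = -3.66, north 9 cos 336° = 8.22
Leg 3 (058°, 9 km): east 9 sin 58° = 7.63, north 9 cos 58° = 4.77
Net north component: 13.30 km.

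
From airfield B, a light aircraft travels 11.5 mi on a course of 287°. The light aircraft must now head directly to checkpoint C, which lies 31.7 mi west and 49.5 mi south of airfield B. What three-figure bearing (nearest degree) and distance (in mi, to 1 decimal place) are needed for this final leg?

Leg 1 (287°, 11.5 mi): east 11.5 sin 287° = -11.00, north 11.5 cos 287° = 3.36
Current position: (-11.00, 3.36). Target: (-31.7, -49.5). Remaining: Δeast = -20.70, Δnorth = -52.86.
Bearing = atan2(-20.70, -52.86) mod 360° = 201.39°; distance = √((-20.70)² + (-52.86)²) = 56.772 mi.

201°, 56.8 mi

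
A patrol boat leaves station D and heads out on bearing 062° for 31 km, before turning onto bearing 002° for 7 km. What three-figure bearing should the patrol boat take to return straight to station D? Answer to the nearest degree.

Leg 1 (062°, 31 km): east 31 sin 62° = 27.37, north 31 cos 62° = 14.55
Leg 2 (002°, 7 km): east 7 sin 2° = 0.24, north 7 cos 2° = 7.00
Net displacement: 27.62 east, 21.55 north. Direction back to start is (-27.62, -21.55): bearing = atan2(-27.62, -21.55) mod 360° = 232.03° ≈ 232°.

232°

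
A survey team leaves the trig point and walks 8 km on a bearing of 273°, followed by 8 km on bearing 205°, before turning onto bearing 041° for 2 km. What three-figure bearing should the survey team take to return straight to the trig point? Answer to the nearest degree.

062°

Leg 1 (273°, 8 km): east 8 sin 273° = -7.99, north 8 cos 273° = 0.42
Leg 2 (205°, 8 km): east 8 sin 205° = -3.38, north 8 cos 205° = -7.25
Leg 3 (041°, 2 km): east 2 sin 41° = 1.31, north 2 cos 41° = 1.51
Net displacement: -10.06 east, -5.32 north. Direction back to start is (10.06, 5.32): bearing = atan2(10.06, 5.32) mod 360° = 62.11° ≈ 062°.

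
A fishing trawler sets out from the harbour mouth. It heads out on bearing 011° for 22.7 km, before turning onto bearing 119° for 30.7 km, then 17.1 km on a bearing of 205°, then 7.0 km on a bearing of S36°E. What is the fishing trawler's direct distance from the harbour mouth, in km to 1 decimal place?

31.3 km

Leg 1 (011°, 22.7 km): east 22.7 sin 11° = 4.33, north 22.7 cos 11° = 22.28
Leg 2 (119°, 30.7 km): east 30.7 sin 119° = 26.85, north 30.7 cos 119° = -14.88
Leg 3 (205°, 17.1 km): east 17.1 sin 205° = -7.23, north 17.1 cos 205° = -15.50
Leg 4 (S36°E, 7.0 km): east 7.0 sin 144° = 4.11, north 7.0 cos 144° = -5.66
Net: 28.07 east, -13.76 north. Distance = √((28.07)² + (-13.76)²) = 31.262 km.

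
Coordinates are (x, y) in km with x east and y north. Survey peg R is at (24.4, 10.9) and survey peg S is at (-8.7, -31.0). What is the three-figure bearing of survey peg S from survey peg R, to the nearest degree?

218°

Δeast = -8.7 − 24.4 = -33.10; Δnorth = -31.0 − 10.9 = -41.90.
Bearing = atan2(Δeast, Δnorth) mod 360° = 218.31° ≈ 218°.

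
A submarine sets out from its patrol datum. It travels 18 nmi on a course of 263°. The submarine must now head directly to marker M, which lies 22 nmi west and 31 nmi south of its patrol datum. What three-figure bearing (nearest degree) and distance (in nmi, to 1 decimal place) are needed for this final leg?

Leg 1 (263°, 18 nmi): east 18 sin 263° = -17.87, north 18 cos 263° = -2.19
Current position: (-17.87, -2.19). Target: (-22, -31). Remaining: Δeast = -4.13, Δnorth = -28.81.
Bearing = atan2(-4.13, -28.81) mod 360° = 188.17°; distance = √((-4.13)² + (-28.81)²) = 29.101 nmi.

188°, 29.1 nmi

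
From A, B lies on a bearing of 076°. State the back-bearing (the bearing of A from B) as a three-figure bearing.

Back-bearing = 076° + 180° = 256°.

256°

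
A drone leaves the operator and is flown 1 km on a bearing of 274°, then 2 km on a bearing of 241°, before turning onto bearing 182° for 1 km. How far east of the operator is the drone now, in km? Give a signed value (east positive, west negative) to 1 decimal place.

Leg 1 (274°, 1 km): east 1 sin 274° = -1.00, north 1 cos 274° = 0.07
Leg 2 (241°, 2 km): east 2 sin 241° = -1.75, north 2 cos 241° = -0.97
Leg 3 (182°, 1 km): east 1 sin 182° = -0.03, north 1 cos 182° = -1.00
Net east component: -2.78 km.

-2.8 km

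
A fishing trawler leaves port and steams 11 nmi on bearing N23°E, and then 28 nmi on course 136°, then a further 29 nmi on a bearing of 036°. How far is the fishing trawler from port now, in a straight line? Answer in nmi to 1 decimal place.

43.0 nmi

Leg 1 (N23°E, 11 nmi): east 11 sin 23° = 4.30, north 11 cos 23° = 10.13
Leg 2 (136°, 28 nmi): east 28 sin 136° = 19.45, north 28 cos 136° = -20.14
Leg 3 (036°, 29 nmi): east 29 sin 36° = 17.05, north 29 cos 36° = 23.46
Net: 40.79 east, 13.45 north. Distance = √((40.79)² + (13.45)²) = 42.953 nmi.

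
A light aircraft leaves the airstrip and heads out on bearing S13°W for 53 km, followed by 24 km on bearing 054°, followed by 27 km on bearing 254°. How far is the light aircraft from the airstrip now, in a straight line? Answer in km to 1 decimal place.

Leg 1 (S13°W, 53 km): east 53 sin 193° = -11.92, north 53 cos 193° = -51.64
Leg 2 (054°, 24 km): east 24 sin 54° = 19.42, north 24 cos 54° = 14.11
Leg 3 (254°, 27 km): east 27 sin 254° = -25.95, north 27 cos 254° = -7.44
Net: -18.46 east, -44.98 north. Distance = √((-18.46)² + (-44.98)²) = 48.618 km.

48.6 km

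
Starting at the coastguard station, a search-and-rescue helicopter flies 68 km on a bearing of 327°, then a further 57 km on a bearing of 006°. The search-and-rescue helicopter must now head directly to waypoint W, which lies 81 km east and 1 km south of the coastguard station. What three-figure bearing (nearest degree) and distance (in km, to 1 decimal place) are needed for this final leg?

136°, 160.4 km

Leg 1 (327°, 68 km): east 68 sin 327° = -37.04, north 68 cos 327° = 57.03
Leg 2 (006°, 57 km): east 57 sin 6° = 5.96, north 57 cos 6° = 56.69
Current position: (-31.08, 113.72). Target: (81, -1). Remaining: Δeast = 112.08, Δnorth = -114.72.
Bearing = atan2(112.08, -114.72) mod 360° = 135.67°; distance = √((112.08)² + (-114.72)²) = 160.379 km.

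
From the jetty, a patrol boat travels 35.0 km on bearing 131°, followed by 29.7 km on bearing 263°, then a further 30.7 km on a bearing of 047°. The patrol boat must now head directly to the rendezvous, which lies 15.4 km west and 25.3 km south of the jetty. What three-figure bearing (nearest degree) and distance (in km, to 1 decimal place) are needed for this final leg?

241°, 40.0 km

Leg 1 (131°, 35.0 km): east 35.0 sin 131° = 26.41, north 35.0 cos 131° = -22.96
Leg 2 (263°, 29.7 km): east 29.7 sin 263° = -29.48, north 29.7 cos 263° = -3.62
Leg 3 (047°, 30.7 km): east 30.7 sin 47° = 22.45, north 30.7 cos 47° = 20.94
Current position: (19.39, -5.64). Target: (-15.4, -25.3). Remaining: Δeast = -34.79, Δnorth = -19.66.
Bearing = atan2(-34.79, -19.66) mod 360° = 240.53°; distance = √((-34.79)² + (-19.66)²) = 39.958 km.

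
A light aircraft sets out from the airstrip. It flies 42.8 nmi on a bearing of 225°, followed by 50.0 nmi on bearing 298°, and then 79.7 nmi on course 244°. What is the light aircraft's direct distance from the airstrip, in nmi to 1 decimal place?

151.9 nmi

Leg 1 (225°, 42.8 nmi): east 42.8 sin 225° = -30.26, north 42.8 cos 225° = -30.26
Leg 2 (298°, 50.0 nmi): east 50.0 sin 298° = -44.15, north 50.0 cos 298° = 23.47
Leg 3 (244°, 79.7 nmi): east 79.7 sin 244° = -71.63, north 79.7 cos 244° = -34.94
Net: -146.05 east, -41.73 north. Distance = √((-146.05)² + (-41.73)²) = 151.890 nmi.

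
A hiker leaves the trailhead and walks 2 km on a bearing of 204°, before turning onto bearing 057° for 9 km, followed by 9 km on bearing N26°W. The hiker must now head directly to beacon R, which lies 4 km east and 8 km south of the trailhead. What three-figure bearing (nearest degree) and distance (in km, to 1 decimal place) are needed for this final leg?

176°, 19.2 km

Leg 1 (204°, 2 km): east 2 sin 204° = -0.81, north 2 cos 204° = -1.83
Leg 2 (057°, 9 km): east 9 sin 57° = 7.55, north 9 cos 57° = 4.90
Leg 3 (N26°W, 9 km): east 9 sin 334° = -3.95, north 9 cos 334° = 8.09
Current position: (2.79, 11.16). Target: (4, -8). Remaining: Δeast = 1.21, Δnorth = -19.16.
Bearing = atan2(1.21, -19.16) mod 360° = 176.38°; distance = √((1.21)² + (-19.16)²) = 19.202 km.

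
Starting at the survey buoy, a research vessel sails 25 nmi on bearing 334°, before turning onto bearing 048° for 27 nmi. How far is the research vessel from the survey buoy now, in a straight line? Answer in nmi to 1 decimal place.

Leg 1 (334°, 25 nmi): east 25 sin 334° = -10.96, north 25 cos 334° = 22.47
Leg 2 (048°, 27 nmi): east 27 sin 48° = 20.06, north 27 cos 48° = 18.07
Net: 9.11 east, 40.54 north. Distance = √((9.11)² + (40.54)²) = 41.546 nmi.

41.5 nmi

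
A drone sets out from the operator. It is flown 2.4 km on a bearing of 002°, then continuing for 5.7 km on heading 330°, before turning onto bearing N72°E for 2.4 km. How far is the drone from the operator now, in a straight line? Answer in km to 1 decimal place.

8.1 km

Leg 1 (002°, 2.4 km): east 2.4 sin 2° = 0.08, north 2.4 cos 2° = 2.40
Leg 2 (330°, 5.7 km): east 5.7 sin 330° = -2.85, north 5.7 cos 330° = 4.94
Leg 3 (N72°E, 2.4 km): east 2.4 sin 72° = 2.28, north 2.4 cos 72° = 0.74
Net: -0.48 east, 8.08 north. Distance = √((-0.48)² + (8.08)²) = 8.091 km.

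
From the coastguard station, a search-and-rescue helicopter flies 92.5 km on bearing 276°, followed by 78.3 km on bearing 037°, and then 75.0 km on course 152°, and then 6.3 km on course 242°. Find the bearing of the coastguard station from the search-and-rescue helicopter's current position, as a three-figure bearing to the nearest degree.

Leg 1 (276°, 92.5 km): east 92.5 sin 276° = -91.99, north 92.5 cos 276° = 9.67
Leg 2 (037°, 78.3 km): east 78.3 sin 37° = 47.12, north 78.3 cos 37° = 62.53
Leg 3 (152°, 75.0 km): east 75.0 sin 152° = 35.21, north 75.0 cos 152° = -66.22
Leg 4 (242°, 6.3 km): east 6.3 sin 242° = -5.56, north 6.3 cos 242° = -2.96
Net displacement: -15.22 east, 3.02 north. Direction back to start is (15.22, -3.02): bearing = atan2(15.22, -3.02) mod 360° = 101.23° ≈ 101°.

101°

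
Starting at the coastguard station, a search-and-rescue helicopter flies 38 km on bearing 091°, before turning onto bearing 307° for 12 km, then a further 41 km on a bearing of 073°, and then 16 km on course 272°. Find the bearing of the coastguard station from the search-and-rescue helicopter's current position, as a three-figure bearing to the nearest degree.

250°

Leg 1 (091°, 38 km): east 38 sin 91° = 37.99, north 38 cos 91° = -0.66
Leg 2 (307°, 12 km): east 12 sin 307° = -9.58, north 12 cos 307° = 7.22
Leg 3 (073°, 41 km): east 41 sin 73° = 39.21, north 41 cos 73° = 11.99
Leg 4 (272°, 16 km): east 16 sin 272° = -15.99, north 16 cos 272° = 0.56
Net displacement: 51.63 east, 19.10 north. Direction back to start is (-51.63, -19.10): bearing = atan2(-51.63, -19.10) mod 360° = 249.69° ≈ 250°.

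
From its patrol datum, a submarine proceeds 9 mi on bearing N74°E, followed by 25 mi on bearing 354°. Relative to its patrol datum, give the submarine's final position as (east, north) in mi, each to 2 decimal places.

Leg 1 (N74°E, 9 mi): east 9 sin 74° = 8.65, north 9 cos 74° = 2.48
Leg 2 (354°, 25 mi): east 25 sin 354° = -2.61, north 25 cos 354° = 24.86
Summing: 6.04 mi east, 27.34 mi north → (6.04, 27.34).

(6.04, 27.34)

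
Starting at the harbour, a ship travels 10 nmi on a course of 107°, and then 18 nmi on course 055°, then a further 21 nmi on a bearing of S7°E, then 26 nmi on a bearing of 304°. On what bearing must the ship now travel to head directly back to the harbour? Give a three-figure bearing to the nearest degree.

258°

Leg 1 (107°, 10 nmi): east 10 sin 107° = 9.56, north 10 cos 107° = -2.92
Leg 2 (055°, 18 nmi): east 18 sin 55° = 14.74, north 18 cos 55° = 10.32
Leg 3 (S7°E, 21 nmi): east 21 sin 173° = 2.56, north 21 cos 173° = -20.84
Leg 4 (304°, 26 nmi): east 26 sin 304° = -21.55, north 26 cos 304° = 14.54
Net displacement: 5.31 east, 1.10 north. Direction back to start is (-5.31, -1.10): bearing = atan2(-5.31, -1.10) mod 360° = 258.34° ≈ 258°.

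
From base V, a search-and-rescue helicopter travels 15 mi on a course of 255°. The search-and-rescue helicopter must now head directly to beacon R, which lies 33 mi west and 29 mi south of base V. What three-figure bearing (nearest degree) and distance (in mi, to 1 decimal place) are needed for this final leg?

216°, 31.2 mi

Leg 1 (255°, 15 mi): east 15 sin 255° = -14.49, north 15 cos 255° = -3.88
Current position: (-14.49, -3.88). Target: (-33, -29). Remaining: Δeast = -18.51, Δnorth = -25.12.
Bearing = atan2(-18.51, -25.12) mod 360° = 216.39°; distance = √((-18.51)² + (-25.12)²) = 31.202 mi.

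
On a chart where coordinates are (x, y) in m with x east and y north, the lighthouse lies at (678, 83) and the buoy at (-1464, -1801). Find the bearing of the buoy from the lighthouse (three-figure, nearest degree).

Δeast = -1464 − 678 = -2142.00; Δnorth = -1801 − 83 = -1884.00.
Bearing = atan2(Δeast, Δnorth) mod 360° = 228.67° ≈ 229°.

229°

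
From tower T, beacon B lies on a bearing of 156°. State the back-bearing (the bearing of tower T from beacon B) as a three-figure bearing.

336°

Back-bearing = 156° + 180° = 336°.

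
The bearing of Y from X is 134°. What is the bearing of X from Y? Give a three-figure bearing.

Back-bearing = 134° + 180° = 314°.

314°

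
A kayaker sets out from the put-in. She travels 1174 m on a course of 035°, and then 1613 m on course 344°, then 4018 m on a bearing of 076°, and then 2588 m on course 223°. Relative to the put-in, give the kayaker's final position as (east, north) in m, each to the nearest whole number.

(2362, 1591)

Leg 1 (035°, 1174 m): east 1174 sin 35° = 673.38, north 1174 cos 35° = 961.68
Leg 2 (344°, 1613 m): east 1613 sin 344° = -444.60, north 1613 cos 344° = 1550.52
Leg 3 (076°, 4018 m): east 4018 sin 76° = 3898.65, north 4018 cos 76° = 972.04
Leg 4 (223°, 2588 m): east 2588 sin 223° = -1765.01, north 2588 cos 223° = -1892.74
Summing: 2362.41 m east, 1591.50 m north → (2362, 1591).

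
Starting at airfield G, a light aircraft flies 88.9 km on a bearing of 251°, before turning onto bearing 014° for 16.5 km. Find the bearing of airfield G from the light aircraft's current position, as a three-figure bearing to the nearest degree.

Leg 1 (251°, 88.9 km): east 88.9 sin 251° = -84.06, north 88.9 cos 251° = -28.94
Leg 2 (014°, 16.5 km): east 16.5 sin 14° = 3.99, north 16.5 cos 14° = 16.01
Net displacement: -80.06 east, -12.93 north. Direction back to start is (80.06, 12.93): bearing = atan2(80.06, 12.93) mod 360° = 80.82° ≈ 081°.

081°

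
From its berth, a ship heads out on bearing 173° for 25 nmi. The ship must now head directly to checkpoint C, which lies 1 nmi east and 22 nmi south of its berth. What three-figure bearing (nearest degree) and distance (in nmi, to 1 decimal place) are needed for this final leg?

324°, 3.5 nmi

Leg 1 (173°, 25 nmi): east 25 sin 173° = 3.05, north 25 cos 173° = -24.81
Current position: (3.05, -24.81). Target: (1, -22). Remaining: Δeast = -2.05, Δnorth = 2.81.
Bearing = atan2(-2.05, 2.81) mod 360° = 323.97°; distance = √((-2.05)² + (2.81)²) = 3.479 nmi.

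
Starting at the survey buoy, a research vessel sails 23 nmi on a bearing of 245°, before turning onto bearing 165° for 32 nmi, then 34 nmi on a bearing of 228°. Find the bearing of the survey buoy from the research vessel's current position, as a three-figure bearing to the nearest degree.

Leg 1 (245°, 23 nmi): east 23 sin 245° = -20.85, north 23 cos 245° = -9.72
Leg 2 (165°, 32 nmi): east 32 sin 165° = 8.28, north 32 cos 165° = -30.91
Leg 3 (228°, 34 nmi): east 34 sin 228° = -25.27, north 34 cos 228° = -22.75
Net displacement: -37.83 east, -63.38 north. Direction back to start is (37.83, 63.38): bearing = atan2(37.83, 63.38) mod 360° = 30.83° ≈ 031°.

031°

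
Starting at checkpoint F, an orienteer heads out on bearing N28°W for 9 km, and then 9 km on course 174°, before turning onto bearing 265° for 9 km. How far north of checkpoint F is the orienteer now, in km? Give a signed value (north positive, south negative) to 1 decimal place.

-1.8 km

Leg 1 (N28°W, 9 km): east 9 sin 332° = -4.23, north 9 cos 332° = 7.95
Leg 2 (174°, 9 km): east 9 sin 174° = 0.94, north 9 cos 174° = -8.95
Leg 3 (265°, 9 km): east 9 sin 265° = -8.97, north 9 cos 265° = -0.78
Net north component: -1.79 km.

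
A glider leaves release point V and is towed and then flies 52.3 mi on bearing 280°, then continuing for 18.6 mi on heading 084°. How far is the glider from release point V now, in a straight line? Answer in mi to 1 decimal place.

34.8 mi

Leg 1 (280°, 52.3 mi): east 52.3 sin 280° = -51.51, north 52.3 cos 280° = 9.08
Leg 2 (084°, 18.6 mi): east 18.6 sin 84° = 18.50, north 18.6 cos 84° = 1.94
Net: -33.01 east, 11.03 north. Distance = √((-33.01)² + (11.03)²) = 34.800 mi.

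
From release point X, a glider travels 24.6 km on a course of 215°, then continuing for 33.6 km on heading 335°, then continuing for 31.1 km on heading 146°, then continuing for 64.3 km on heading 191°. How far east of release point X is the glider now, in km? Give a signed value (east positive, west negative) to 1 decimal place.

Leg 1 (215°, 24.6 km): east 24.6 sin 215° = -14.11, north 24.6 cos 215° = -20.15
Leg 2 (335°, 33.6 km): east 33.6 sin 335° = -14.20, north 33.6 cos 335° = 30.45
Leg 3 (146°, 31.1 km): east 31.1 sin 146° = 17.39, north 31.1 cos 146° = -25.78
Leg 4 (191°, 64.3 km): east 64.3 sin 191° = -12.27, north 64.3 cos 191° = -63.12
Net east component: -23.19 km.

-23.2 km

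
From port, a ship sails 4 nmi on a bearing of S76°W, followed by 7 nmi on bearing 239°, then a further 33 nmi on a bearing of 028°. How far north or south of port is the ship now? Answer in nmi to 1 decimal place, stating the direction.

24.6 nmi north

Leg 1 (S76°W, 4 nmi): east 4 sin 256° = -3.88, north 4 cos 256° = -0.97
Leg 2 (239°, 7 nmi): east 7 sin 239° = -6.00, north 7 cos 239° = -3.61
Leg 3 (028°, 33 nmi): east 33 sin 28° = 15.49, north 33 cos 28° = 29.14
Net north component: 24.56 nmi.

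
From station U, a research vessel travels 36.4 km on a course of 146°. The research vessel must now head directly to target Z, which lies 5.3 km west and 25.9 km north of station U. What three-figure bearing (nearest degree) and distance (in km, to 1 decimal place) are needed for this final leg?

335°, 61.7 km

Leg 1 (146°, 36.4 km): east 36.4 sin 146° = 20.35, north 36.4 cos 146° = -30.18
Current position: (20.35, -30.18). Target: (-5.3, 25.9). Remaining: Δeast = -25.65, Δnorth = 56.08.
Bearing = atan2(-25.65, 56.08) mod 360° = 335.42°; distance = √((-25.65)² + (56.08)²) = 61.667 km.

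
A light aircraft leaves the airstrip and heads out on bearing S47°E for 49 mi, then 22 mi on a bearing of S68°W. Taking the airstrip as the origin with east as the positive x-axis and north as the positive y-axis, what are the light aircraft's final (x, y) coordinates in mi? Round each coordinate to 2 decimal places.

(15.44, -41.66)

Leg 1 (S47°E, 49 mi): east 49 sin 133° = 35.84, north 49 cos 133° = -33.42
Leg 2 (S68°W, 22 mi): east 22 sin 248° = -20.40, north 22 cos 248° = -8.24
Summing: 15.44 mi east, -41.66 mi north → (15.44, -41.66).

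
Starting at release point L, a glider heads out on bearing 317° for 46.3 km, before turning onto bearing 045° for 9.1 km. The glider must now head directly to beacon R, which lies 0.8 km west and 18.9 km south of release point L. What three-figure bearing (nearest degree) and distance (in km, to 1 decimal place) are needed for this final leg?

Leg 1 (317°, 46.3 km): east 46.3 sin 317° = -31.58, north 46.3 cos 317° = 33.86
Leg 2 (045°, 9.1 km): east 9.1 sin 45° = 6.43, north 9.1 cos 45° = 6.43
Current position: (-25.14, 40.30). Target: (-0.8, -18.9). Remaining: Δeast = 24.34, Δnorth = -59.20.
Bearing = atan2(24.34, -59.20) mod 360° = 157.65°; distance = √((24.34)² + (-59.20)²) = 64.006 km.

158°, 64.0 km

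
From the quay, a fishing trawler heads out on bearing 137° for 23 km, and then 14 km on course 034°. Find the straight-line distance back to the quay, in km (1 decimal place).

24.1 km

Leg 1 (137°, 23 km): east 23 sin 137° = 15.69, north 23 cos 137° = -16.82
Leg 2 (034°, 14 km): east 14 sin 34° = 7.83, north 14 cos 34° = 11.61
Net: 23.51 east, -5.21 north. Distance = √((23.51)² + (-5.21)²) = 24.086 km.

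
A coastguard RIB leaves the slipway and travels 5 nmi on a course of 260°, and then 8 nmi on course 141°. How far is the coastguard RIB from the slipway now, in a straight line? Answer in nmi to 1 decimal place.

7.1 nmi

Leg 1 (260°, 5 nmi): east 5 sin 260° = -4.92, north 5 cos 260° = -0.87
Leg 2 (141°, 8 nmi): east 8 sin 141° = 5.03, north 8 cos 141° = -6.22
Net: 0.11 east, -7.09 north. Distance = √((0.11)² + (-7.09)²) = 7.086 nmi.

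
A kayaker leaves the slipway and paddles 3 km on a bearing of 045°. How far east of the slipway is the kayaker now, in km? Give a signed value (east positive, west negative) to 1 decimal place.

Leg 1 (045°, 3 km): east 3 sin 45° = 2.12, north 3 cos 45° = 2.12
Net east component: 2.12 km.

2.1 km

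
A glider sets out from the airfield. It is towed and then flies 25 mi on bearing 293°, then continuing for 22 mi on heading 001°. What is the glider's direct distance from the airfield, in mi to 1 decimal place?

Leg 1 (293°, 25 mi): east 25 sin 293° = -23.01, north 25 cos 293° = 9.77
Leg 2 (001°, 22 mi): east 22 sin 1° = 0.38, north 22 cos 1° = 22.00
Net: -22.63 east, 31.76 north. Distance = √((-22.63)² + (31.76)²) = 39.001 mi.

39.0 mi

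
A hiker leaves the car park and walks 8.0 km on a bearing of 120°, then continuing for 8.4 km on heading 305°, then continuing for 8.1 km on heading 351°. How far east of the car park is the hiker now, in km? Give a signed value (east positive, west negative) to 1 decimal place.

-1.2 km

Leg 1 (120°, 8.0 km): east 8.0 sin 120° = 6.93, north 8.0 cos 120° = -4.00
Leg 2 (305°, 8.4 km): east 8.4 sin 305° = -6.88, north 8.4 cos 305° = 4.82
Leg 3 (351°, 8.1 km): east 8.1 sin 351° = -1.27, north 8.1 cos 351° = 8.00
Net east component: -1.22 km.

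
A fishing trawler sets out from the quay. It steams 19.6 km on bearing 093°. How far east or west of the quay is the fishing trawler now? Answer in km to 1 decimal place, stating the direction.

19.6 km east

Leg 1 (093°, 19.6 km): east 19.6 sin 93° = 19.57, north 19.6 cos 93° = -1.03
Net east component: 19.57 km.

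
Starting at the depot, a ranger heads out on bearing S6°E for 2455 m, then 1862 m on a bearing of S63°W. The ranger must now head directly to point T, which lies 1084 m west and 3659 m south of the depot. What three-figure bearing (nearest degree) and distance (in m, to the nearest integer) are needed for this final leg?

Leg 1 (S6°E, 2455 m): east 2455 sin 174° = 256.62, north 2455 cos 174° = -2441.55
Leg 2 (S63°W, 1862 m): east 1862 sin 243° = -1659.05, north 1862 cos 243° = -845.33
Current position: (-1402.44, -3286.88). Target: (-1084, -3659). Remaining: Δeast = 318.44, Δnorth = -372.12.
Bearing = atan2(318.44, -372.12) mod 360° = 139.45°; distance = √((318.44)² + (-372.12)²) = 489.769 m.

139°, 490 m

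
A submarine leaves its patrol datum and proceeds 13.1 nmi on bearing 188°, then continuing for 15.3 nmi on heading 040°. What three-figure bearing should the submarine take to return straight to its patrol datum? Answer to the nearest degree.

Leg 1 (188°, 13.1 nmi): east 13.1 sin 188° = -1.82, north 13.1 cos 188° = -12.97
Leg 2 (040°, 15.3 nmi): east 15.3 sin 40° = 9.83, north 15.3 cos 40° = 11.72
Net displacement: 8.01 east, -1.25 north. Direction back to start is (-8.01, 1.25): bearing = atan2(-8.01, 1.25) mod 360° = 278.88° ≈ 279°.

279°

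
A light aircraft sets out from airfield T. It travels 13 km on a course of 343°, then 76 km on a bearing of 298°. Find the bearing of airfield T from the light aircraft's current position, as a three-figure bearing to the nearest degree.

124°

Leg 1 (343°, 13 km): east 13 sin 343° = -3.80, north 13 cos 343° = 12.43
Leg 2 (298°, 76 km): east 76 sin 298° = -67.10, north 76 cos 298° = 35.68
Net displacement: -70.90 east, 48.11 north. Direction back to start is (70.90, -48.11): bearing = atan2(70.90, -48.11) mod 360° = 124.16° ≈ 124°.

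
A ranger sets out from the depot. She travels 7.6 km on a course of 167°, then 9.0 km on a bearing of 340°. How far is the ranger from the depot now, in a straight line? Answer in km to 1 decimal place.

Leg 1 (167°, 7.6 km): east 7.6 sin 167° = 1.71, north 7.6 cos 167° = -7.41
Leg 2 (340°, 9.0 km): east 9.0 sin 340° = -3.08, north 9.0 cos 340° = 8.46
Net: -1.37 east, 1.05 north. Distance = √((-1.37)² + (1.05)²) = 1.726 km.

1.7 km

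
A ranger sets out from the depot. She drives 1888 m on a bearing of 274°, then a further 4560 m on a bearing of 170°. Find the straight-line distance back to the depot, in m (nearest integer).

4494 m

Leg 1 (274°, 1888 m): east 1888 sin 274° = -1883.40, north 1888 cos 274° = 131.70
Leg 2 (170°, 4560 m): east 4560 sin 170° = 791.84, north 4560 cos 170° = -4490.72
Net: -1091.57 east, -4359.02 north. Distance = √((-1091.57)² + (-4359.02)²) = 4493.617 m.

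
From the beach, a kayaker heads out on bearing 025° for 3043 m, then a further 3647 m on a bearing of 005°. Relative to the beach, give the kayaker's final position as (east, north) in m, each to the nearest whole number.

Leg 1 (025°, 3043 m): east 3043 sin 25° = 1286.03, north 3043 cos 25° = 2757.89
Leg 2 (005°, 3647 m): east 3647 sin 5° = 317.86, north 3647 cos 5° = 3633.12
Summing: 1603.88 m east, 6391.02 m north → (1604, 6391).

(1604, 6391)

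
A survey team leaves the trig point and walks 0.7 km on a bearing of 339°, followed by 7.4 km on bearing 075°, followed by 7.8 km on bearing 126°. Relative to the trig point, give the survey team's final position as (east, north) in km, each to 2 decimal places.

(13.21, -2.02)

Leg 1 (339°, 0.7 km): east 0.7 sin 339° = -0.25, north 0.7 cos 339° = 0.65
Leg 2 (075°, 7.4 km): east 7.4 sin 75° = 7.15, north 7.4 cos 75° = 1.92
Leg 3 (126°, 7.8 km): east 7.8 sin 126° = 6.31, north 7.8 cos 126° = -4.58
Summing: 13.21 km east, -2.02 km north → (13.21, -2.02).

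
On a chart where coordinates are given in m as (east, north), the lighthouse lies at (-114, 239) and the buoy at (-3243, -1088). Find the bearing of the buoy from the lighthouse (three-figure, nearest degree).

Δeast = -3243 − -114 = -3129.00; Δnorth = -1088 − 239 = -1327.00.
Bearing = atan2(Δeast, Δnorth) mod 360° = 247.02° ≈ 247°.

247°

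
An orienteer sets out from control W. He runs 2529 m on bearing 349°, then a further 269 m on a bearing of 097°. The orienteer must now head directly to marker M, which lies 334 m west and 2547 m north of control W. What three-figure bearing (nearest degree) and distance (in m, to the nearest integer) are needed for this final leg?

309°, 153 m

Leg 1 (349°, 2529 m): east 2529 sin 349° = -482.56, north 2529 cos 349° = 2482.54
Leg 2 (097°, 269 m): east 269 sin 97° = 266.99, north 269 cos 97° = -32.78
Current position: (-215.56, 2449.75). Target: (-334, 2547). Remaining: Δeast = -118.44, Δnorth = 97.25.
Bearing = atan2(-118.44, 97.25) mod 360° = 309.39°; distance = √((-118.44)² + (97.25)²) = 153.248 m.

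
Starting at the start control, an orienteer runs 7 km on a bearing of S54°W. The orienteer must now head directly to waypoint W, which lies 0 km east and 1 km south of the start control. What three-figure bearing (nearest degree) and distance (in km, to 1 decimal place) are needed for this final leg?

061°, 6.5 km

Leg 1 (S54°W, 7 km): east 7 sin 234° = -5.66, north 7 cos 234° = -4.11
Current position: (-5.66, -4.11). Target: (0, -1). Remaining: Δeast = 5.66, Δnorth = 3.11.
Bearing = atan2(5.66, 3.11) mod 360° = 61.19°; distance = √((5.66)² + (3.11)²) = 6.463 km.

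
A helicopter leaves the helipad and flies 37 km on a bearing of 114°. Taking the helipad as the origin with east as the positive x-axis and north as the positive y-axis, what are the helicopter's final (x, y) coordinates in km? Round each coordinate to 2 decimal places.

(33.80, -15.05)

Leg 1 (114°, 37 km): east 37 sin 114° = 33.80, north 37 cos 114° = -15.05
Summing: 33.80 km east, -15.05 km north → (33.80, -15.05).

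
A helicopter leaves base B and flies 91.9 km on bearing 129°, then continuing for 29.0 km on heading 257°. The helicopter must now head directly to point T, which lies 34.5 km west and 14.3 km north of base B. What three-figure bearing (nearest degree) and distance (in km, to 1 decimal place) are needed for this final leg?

Leg 1 (129°, 91.9 km): east 91.9 sin 129° = 71.42, north 91.9 cos 129° = -57.83
Leg 2 (257°, 29.0 km): east 29.0 sin 257° = -28.26, north 29.0 cos 257° = -6.52
Current position: (43.16, -64.36). Target: (-34.5, 14.3). Remaining: Δeast = -77.66, Δnorth = 78.66.
Bearing = atan2(-77.66, 78.66) mod 360° = 315.36°; distance = √((-77.66)² + (78.66)²) = 110.538 km.

315°, 110.5 km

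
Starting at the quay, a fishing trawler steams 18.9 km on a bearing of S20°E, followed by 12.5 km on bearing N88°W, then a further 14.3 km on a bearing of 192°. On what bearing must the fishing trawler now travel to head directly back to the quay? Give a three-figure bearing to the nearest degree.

Leg 1 (S20°E, 18.9 km): east 18.9 sin 160° = 6.46, north 18.9 cos 160° = -17.76
Leg 2 (N88°W, 12.5 km): east 12.5 sin 272° = -12.49, north 12.5 cos 272° = 0.44
Leg 3 (192°, 14.3 km): east 14.3 sin 192° = -2.97, north 14.3 cos 192° = -13.99
Net displacement: -9.00 east, -31.31 north. Direction back to start is (9.00, 31.31): bearing = atan2(9.00, 31.31) mod 360° = 16.04° ≈ 016°.

016°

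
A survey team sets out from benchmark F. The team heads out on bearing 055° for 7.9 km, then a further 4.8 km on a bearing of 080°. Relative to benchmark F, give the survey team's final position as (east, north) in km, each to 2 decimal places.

(11.20, 5.36)

Leg 1 (055°, 7.9 km): east 7.9 sin 55° = 6.47, north 7.9 cos 55° = 4.53
Leg 2 (080°, 4.8 km): east 4.8 sin 80° = 4.73, north 4.8 cos 80° = 0.83
Summing: 11.20 km east, 5.36 km north → (11.20, 5.36).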